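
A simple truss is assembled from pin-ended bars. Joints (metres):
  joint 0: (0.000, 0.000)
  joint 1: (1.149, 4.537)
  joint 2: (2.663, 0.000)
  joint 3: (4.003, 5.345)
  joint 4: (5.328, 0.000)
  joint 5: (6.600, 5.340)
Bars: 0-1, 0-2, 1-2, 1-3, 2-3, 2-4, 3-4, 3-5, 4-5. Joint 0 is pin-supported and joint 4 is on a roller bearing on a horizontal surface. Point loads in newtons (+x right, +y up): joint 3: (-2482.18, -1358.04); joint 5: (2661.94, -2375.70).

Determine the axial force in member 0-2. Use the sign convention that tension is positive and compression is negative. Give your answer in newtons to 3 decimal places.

N=6 nodes, M=9 members, R=3 reactions → 2N=12, M+R=12
member 0 (0-1): L=4.6802, (cx,cy)=(0.2455,0.9694)
member 1 (0-2): L=2.6630, (cx,cy)=(1.0000,0.0000)
member 2 (1-2): L=4.7829, (cx,cy)=(0.3165,-0.9486)
member 3 (1-3): L=2.9662, (cx,cy)=(0.9622,0.2724)
member 4 (2-3): L=5.5104, (cx,cy)=(0.2432,0.9700)
member 5 (2-4): L=2.6650, (cx,cy)=(1.0000,0.0000)
member 6 (3-4): L=5.5068, (cx,cy)=(0.2406,-0.9706)
member 7 (3-5): L=2.5970, (cx,cy)=(1.0000,-0.0019)
member 8 (4-5): L=5.4894, (cx,cy)=(0.2317,0.9728)
solve A·x = −loads:
  F[0-1] = +420.1391 N (tension)
  F[0-2] = +76.6156 N (tension)
  F[1-2] = -364.1704 N (compression)
  F[1-3] = +227.0041 N (tension)
  F[2-3] = +356.1347 N (tension)
  F[2-4] = -125.2629 N (compression)
  F[3-4] = -1825.1537 N (compression)
  F[3-5] = +3226.3634 N (tension)
  F[4-5] = -2435.7836 N (compression)
  Rx@0 = -179.7600 N
  Ry@0 = -407.2813 N
  Ry@4 = +4141.0213 N

76.616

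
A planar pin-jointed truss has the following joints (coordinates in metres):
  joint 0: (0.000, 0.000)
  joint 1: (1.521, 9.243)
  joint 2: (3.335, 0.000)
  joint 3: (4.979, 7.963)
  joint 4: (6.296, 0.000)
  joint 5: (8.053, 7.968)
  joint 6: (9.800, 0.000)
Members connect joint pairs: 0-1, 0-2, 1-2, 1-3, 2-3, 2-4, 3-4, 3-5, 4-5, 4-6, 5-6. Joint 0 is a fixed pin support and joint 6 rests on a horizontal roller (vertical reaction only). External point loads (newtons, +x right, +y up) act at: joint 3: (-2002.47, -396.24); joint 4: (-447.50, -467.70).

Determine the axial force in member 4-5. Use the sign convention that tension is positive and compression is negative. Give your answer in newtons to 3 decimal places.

N=7 nodes, M=11 members, R=3 reactions → 2N=14, M+R=14
member 0 (0-1): L=9.3673, (cx,cy)=(0.1624,0.9867)
member 1 (0-2): L=3.3350, (cx,cy)=(1.0000,0.0000)
member 2 (1-2): L=9.4193, (cx,cy)=(0.1926,-0.9813)
member 3 (1-3): L=3.6873, (cx,cy)=(0.9378,-0.3471)
member 4 (2-3): L=8.1309, (cx,cy)=(0.2022,0.9793)
member 5 (2-4): L=2.9610, (cx,cy)=(1.0000,0.0000)
member 6 (3-4): L=8.0712, (cx,cy)=(0.1632,-0.9866)
member 7 (3-5): L=3.0740, (cx,cy)=(1.0000,0.0016)
member 8 (4-5): L=8.1594, (cx,cy)=(0.2153,0.9765)
member 9 (4-6): L=3.5040, (cx,cy)=(1.0000,0.0000)
member 10 (5-6): L=8.1573, (cx,cy)=(0.2142,-0.9768)
solve A·x = −loads:
  F[0-1] = -2016.0152 N (compression)
  F[0-2] = -2122.6232 N (compression)
  F[1-2] = +2319.1676 N (tension)
  F[1-3] = -825.3007 N (compression)
  F[2-3] = -2323.7488 N (compression)
  F[2-4] = -1206.1507 N (compression)
  F[3-4] = +1615.4783 N (tension)
  F[3-5] = +495.0485 N (tension)
  F[4-5] = -1153.1798 N (compression)
  F[4-6] = -246.7290 N (compression)
  F[5-6] = +1152.0519 N (tension)
  Rx@0 = +2449.9700 N
  Ry@0 = +1989.2615 N
  Ry@6 = -1125.3215 N

-1153.180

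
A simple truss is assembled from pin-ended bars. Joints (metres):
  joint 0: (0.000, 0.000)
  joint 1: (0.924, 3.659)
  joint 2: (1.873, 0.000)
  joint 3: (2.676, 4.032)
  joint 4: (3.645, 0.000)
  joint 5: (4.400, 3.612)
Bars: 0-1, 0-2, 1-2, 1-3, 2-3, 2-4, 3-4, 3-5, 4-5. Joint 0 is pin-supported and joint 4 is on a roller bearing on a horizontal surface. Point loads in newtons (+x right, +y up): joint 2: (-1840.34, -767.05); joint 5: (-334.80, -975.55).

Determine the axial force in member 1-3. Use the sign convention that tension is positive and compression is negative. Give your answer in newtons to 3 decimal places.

-249.276

N=6 nodes, M=9 members, R=3 reactions → 2N=12, M+R=12
member 0 (0-1): L=3.7739, (cx,cy)=(0.2448,0.9696)
member 1 (0-2): L=1.8730, (cx,cy)=(1.0000,0.0000)
member 2 (1-2): L=3.7801, (cx,cy)=(0.2511,-0.9680)
member 3 (1-3): L=1.7913, (cx,cy)=(0.9781,0.2082)
member 4 (2-3): L=4.1112, (cx,cy)=(0.1953,0.9807)
member 5 (2-4): L=1.7720, (cx,cy)=(1.0000,0.0000)
member 6 (3-4): L=4.1468, (cx,cy)=(0.2337,-0.9723)
member 7 (3-5): L=1.7744, (cx,cy)=(0.9716,-0.2367)
member 8 (4-5): L=3.6901, (cx,cy)=(0.2046,0.9788)
solve A·x = −loads:
  F[0-1] = -518.3759 N (compression)
  F[0-2] = -2048.2199 N (compression)
  F[1-2] = +465.6025 N (tension)
  F[1-3] = -249.2757 N (compression)
  F[2-3] = +322.5722 N (tension)
  F[2-4] = -153.9936 N (compression)
  F[3-4] = -240.7767 N (compression)
  F[3-5] = -128.1857 N (compression)
  F[4-5] = -1027.6307 N (compression)
  Rx@0 = +2175.1400 N
  Ry@0 = +502.5981 N
  Ry@4 = +1240.0019 N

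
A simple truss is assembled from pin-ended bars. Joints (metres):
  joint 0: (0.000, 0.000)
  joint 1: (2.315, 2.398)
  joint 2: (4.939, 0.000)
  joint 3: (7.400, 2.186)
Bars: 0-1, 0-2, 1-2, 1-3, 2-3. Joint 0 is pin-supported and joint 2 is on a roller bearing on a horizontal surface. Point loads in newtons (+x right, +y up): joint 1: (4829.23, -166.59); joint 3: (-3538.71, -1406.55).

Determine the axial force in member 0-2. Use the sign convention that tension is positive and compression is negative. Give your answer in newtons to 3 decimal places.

N=4 nodes, M=5 members, R=3 reactions → 2N=8, M+R=8
member 0 (0-1): L=3.3331, (cx,cy)=(0.6945,0.7194)
member 1 (0-2): L=4.9390, (cx,cy)=(1.0000,0.0000)
member 2 (1-2): L=3.5547, (cx,cy)=(0.7382,-0.6746)
member 3 (1-3): L=5.0894, (cx,cy)=(0.9991,-0.0417)
member 4 (2-3): L=3.2917, (cx,cy)=(0.7476,0.6641)
solve A·x = −loads:
  F[0-1] = +1933.1768 N (tension)
  F[0-2] = -52.1609 N (compression)
  F[1-2] = -2193.2154 N (compression)
  F[1-3] = -1869.1818 N (compression)
  F[2-3] = -2235.2226 N (compression)
  Rx@0 = -1290.5200 N
  Ry@0 = -1390.8202 N
  Ry@2 = +2963.9602 N

-52.161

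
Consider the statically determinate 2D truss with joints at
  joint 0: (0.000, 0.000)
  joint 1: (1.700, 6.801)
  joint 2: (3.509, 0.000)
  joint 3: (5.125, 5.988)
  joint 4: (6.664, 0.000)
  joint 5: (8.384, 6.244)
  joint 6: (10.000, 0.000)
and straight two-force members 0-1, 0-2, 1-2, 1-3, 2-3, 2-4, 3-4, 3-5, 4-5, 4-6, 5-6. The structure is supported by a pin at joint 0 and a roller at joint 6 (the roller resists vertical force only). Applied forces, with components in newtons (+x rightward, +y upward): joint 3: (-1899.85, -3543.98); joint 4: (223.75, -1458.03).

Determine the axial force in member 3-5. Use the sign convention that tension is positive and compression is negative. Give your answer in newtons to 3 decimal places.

-903.982

N=7 nodes, M=11 members, R=3 reactions → 2N=14, M+R=14
member 0 (0-1): L=7.0102, (cx,cy)=(0.2425,0.9702)
member 1 (0-2): L=3.5090, (cx,cy)=(1.0000,0.0000)
member 2 (1-2): L=7.0375, (cx,cy)=(0.2571,-0.9664)
member 3 (1-3): L=3.5202, (cx,cy)=(0.9730,-0.2310)
member 4 (2-3): L=6.2022, (cx,cy)=(0.2606,0.9655)
member 5 (2-4): L=3.1550, (cx,cy)=(1.0000,0.0000)
member 6 (3-4): L=6.1826, (cx,cy)=(0.2489,-0.9685)
member 7 (3-5): L=3.2690, (cx,cy)=(0.9969,0.0783)
member 8 (4-5): L=6.4766, (cx,cy)=(0.2656,0.9641)
member 9 (4-6): L=3.3360, (cx,cy)=(1.0000,0.0000)
member 10 (5-6): L=6.4497, (cx,cy)=(0.2506,-0.9681)
solve A·x = −loads:
  F[0-1] = -3454.8432 N (compression)
  F[0-2] = -838.2934 N (compression)
  F[1-2] = +3921.6570 N (tension)
  F[1-3] = -1897.1687 N (compression)
  F[2-3] = -3925.4653 N (compression)
  F[2-4] = +1192.5642 N (tension)
  F[3-4] = -271.6012 N (compression)
  F[3-5] = -903.9822 N (compression)
  F[4-5] = +1785.1866 N (tension)
  F[4-6] = +427.1092 N (tension)
  F[5-6] = -1704.6647 N (compression)
  Rx@0 = +1676.1000 N
  Ry@0 = +3351.7192 N
  Ry@6 = +1650.2908 N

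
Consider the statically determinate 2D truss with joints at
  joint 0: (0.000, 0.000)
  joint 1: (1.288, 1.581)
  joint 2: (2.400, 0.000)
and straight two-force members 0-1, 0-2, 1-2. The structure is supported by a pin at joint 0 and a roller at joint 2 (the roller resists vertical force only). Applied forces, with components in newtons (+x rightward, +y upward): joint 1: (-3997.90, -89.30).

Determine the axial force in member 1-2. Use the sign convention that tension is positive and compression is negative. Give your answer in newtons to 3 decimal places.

N=3 nodes, M=3 members, R=3 reactions → 2N=6, M+R=6
member 0 (0-1): L=2.0392, (cx,cy)=(0.6316,0.7753)
member 1 (0-2): L=2.4000, (cx,cy)=(1.0000,0.0000)
member 2 (1-2): L=1.9329, (cx,cy)=(0.5753,-0.8179)
solve A·x = −loads:
  F[0-1] = -3450.3192 N (compression)
  F[0-2] = -1818.6526 N (compression)
  F[1-2] = +3161.2184 N (tension)
  Rx@0 = +3997.9000 N
  Ry@0 = +2674.9923 N
  Ry@2 = -2585.6923 N

3161.218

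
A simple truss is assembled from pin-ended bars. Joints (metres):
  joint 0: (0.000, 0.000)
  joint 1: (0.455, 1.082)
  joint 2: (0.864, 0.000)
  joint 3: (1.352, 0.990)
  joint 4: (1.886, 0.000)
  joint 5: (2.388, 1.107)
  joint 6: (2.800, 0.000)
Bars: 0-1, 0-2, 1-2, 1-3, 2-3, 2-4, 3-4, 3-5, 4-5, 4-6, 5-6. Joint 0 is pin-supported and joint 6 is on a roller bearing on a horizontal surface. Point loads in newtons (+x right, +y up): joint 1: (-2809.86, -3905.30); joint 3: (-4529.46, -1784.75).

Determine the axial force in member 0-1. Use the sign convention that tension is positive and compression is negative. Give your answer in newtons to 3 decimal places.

-7464.602

N=7 nodes, M=11 members, R=3 reactions → 2N=14, M+R=14
member 0 (0-1): L=1.1738, (cx,cy)=(0.3876,0.9218)
member 1 (0-2): L=0.8640, (cx,cy)=(1.0000,0.0000)
member 2 (1-2): L=1.1567, (cx,cy)=(0.3536,-0.9354)
member 3 (1-3): L=0.9017, (cx,cy)=(0.9948,-0.1020)
member 4 (2-3): L=1.1037, (cx,cy)=(0.4421,0.8969)
member 5 (2-4): L=1.0220, (cx,cy)=(1.0000,0.0000)
member 6 (3-4): L=1.1248, (cx,cy)=(0.4747,-0.8801)
member 7 (3-5): L=1.0426, (cx,cy)=(0.9937,0.1122)
member 8 (4-5): L=1.2155, (cx,cy)=(0.4130,0.9107)
member 9 (4-6): L=0.9140, (cx,cy)=(1.0000,0.0000)
member 10 (5-6): L=1.1812, (cx,cy)=(0.3488,-0.9372)
solve A·x = −loads:
  F[0-1] = -7464.6019 N (compression)
  F[0-2] = -4445.7566 N (compression)
  F[1-2] = +3319.0072 N (tension)
  F[1-3] = -1263.8516 N (compression)
  F[2-3] = -3461.2943 N (compression)
  F[2-4] = -1741.8523 N (compression)
  F[3-4] = +1486.0870 N (tension)
  F[3-5] = +1042.9415 N (tension)
  F[4-5] = -1436.1488 N (compression)
  F[4-6] = -443.2284 N (compression)
  F[5-6] = +1270.7130 N (tension)
  Rx@0 = +7339.3200 N
  Ry@0 = +6880.9573 N
  Ry@6 = -1190.9073 N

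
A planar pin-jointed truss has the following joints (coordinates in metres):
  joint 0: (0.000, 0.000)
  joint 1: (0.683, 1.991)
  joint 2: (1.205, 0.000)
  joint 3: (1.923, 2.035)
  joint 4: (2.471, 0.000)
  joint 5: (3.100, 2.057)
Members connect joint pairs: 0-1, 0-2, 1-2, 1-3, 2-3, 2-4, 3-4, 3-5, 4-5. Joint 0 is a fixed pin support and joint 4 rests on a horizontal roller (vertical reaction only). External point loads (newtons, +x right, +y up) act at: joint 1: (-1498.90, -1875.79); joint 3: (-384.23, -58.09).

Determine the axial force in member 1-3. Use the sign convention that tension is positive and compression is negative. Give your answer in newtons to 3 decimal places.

N=6 nodes, M=9 members, R=3 reactions → 2N=12, M+R=12
member 0 (0-1): L=2.1049, (cx,cy)=(0.3245,0.9459)
member 1 (0-2): L=1.2050, (cx,cy)=(1.0000,0.0000)
member 2 (1-2): L=2.0583, (cx,cy)=(0.2536,-0.9673)
member 3 (1-3): L=1.2408, (cx,cy)=(0.9994,0.0355)
member 4 (2-3): L=2.1580, (cx,cy)=(0.3327,0.9430)
member 5 (2-4): L=1.2660, (cx,cy)=(1.0000,0.0000)
member 6 (3-4): L=2.1075, (cx,cy)=(0.2600,-0.9656)
member 7 (3-5): L=1.1772, (cx,cy)=(0.9998,0.0187)
member 8 (4-5): L=2.1510, (cx,cy)=(0.2924,0.9563)
solve A·x = −loads:
  F[0-1] = -3059.9273 N (compression)
  F[0-2] = -890.2380 N (compression)
  F[1-2] = +1061.6807 N (tension)
  F[1-3] = +236.9059 N (tension)
  F[2-3] = -1089.0185 N (compression)
  F[2-4] = -258.6453 N (compression)
  F[3-4] = +994.6956 N (tension)
  F[3-5] = -0.0000 N (compression)
  F[4-5] = -0.0000 N (compression)
  Rx@0 = +1883.1300 N
  Ry@0 = +2894.3601 N
  Ry@4 = -960.4801 N

236.906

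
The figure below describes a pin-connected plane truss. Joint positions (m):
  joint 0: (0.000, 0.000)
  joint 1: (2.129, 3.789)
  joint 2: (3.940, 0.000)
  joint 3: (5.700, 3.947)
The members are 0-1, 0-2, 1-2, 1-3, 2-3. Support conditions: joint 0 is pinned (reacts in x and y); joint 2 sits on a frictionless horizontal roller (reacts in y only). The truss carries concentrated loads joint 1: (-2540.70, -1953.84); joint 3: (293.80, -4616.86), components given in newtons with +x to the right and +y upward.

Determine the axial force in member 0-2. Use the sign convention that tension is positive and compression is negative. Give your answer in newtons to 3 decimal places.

-1693.593

N=4 nodes, M=5 members, R=3 reactions → 2N=8, M+R=8
member 0 (0-1): L=4.3462, (cx,cy)=(0.4899,0.8718)
member 1 (0-2): L=3.9400, (cx,cy)=(1.0000,0.0000)
member 2 (1-2): L=4.1996, (cx,cy)=(0.4312,-0.9022)
member 3 (1-3): L=3.5745, (cx,cy)=(0.9990,0.0442)
member 4 (2-3): L=4.3216, (cx,cy)=(0.4073,0.9133)
solve A·x = −loads:
  F[0-1] = -1129.5266 N (compression)
  F[0-2] = -1693.5935 N (compression)
  F[1-2] = -956.4359 N (compression)
  F[1-3] = +2402.1914 N (tension)
  F[2-3] = -5171.3193 N (compression)
  Rx@0 = +2246.9000 N
  Ry@0 = +984.7245 N
  Ry@2 = +5585.9755 N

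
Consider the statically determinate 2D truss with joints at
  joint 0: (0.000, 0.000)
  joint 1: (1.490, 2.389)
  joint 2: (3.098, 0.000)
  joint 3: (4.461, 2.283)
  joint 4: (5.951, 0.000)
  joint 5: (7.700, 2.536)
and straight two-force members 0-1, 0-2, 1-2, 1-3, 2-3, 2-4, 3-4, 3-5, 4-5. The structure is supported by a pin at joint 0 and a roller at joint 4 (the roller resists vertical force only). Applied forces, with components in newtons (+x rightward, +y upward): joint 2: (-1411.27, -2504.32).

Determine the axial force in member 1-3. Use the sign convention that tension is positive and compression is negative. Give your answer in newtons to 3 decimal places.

-1596.246

N=6 nodes, M=9 members, R=3 reactions → 2N=12, M+R=12
member 0 (0-1): L=2.8156, (cx,cy)=(0.5292,0.8485)
member 1 (0-2): L=3.0980, (cx,cy)=(1.0000,0.0000)
member 2 (1-2): L=2.8798, (cx,cy)=(0.5584,-0.8296)
member 3 (1-3): L=2.9729, (cx,cy)=(0.9994,-0.0357)
member 4 (2-3): L=2.6589, (cx,cy)=(0.5126,0.8586)
member 5 (2-4): L=2.8530, (cx,cy)=(1.0000,0.0000)
member 6 (3-4): L=2.7262, (cx,cy)=(0.5465,-0.8374)
member 7 (3-5): L=3.2489, (cx,cy)=(0.9970,0.0779)
member 8 (4-5): L=3.0806, (cx,cy)=(0.5677,0.8232)
solve A·x = −loads:
  F[0-1] = -1414.9838 N (compression)
  F[0-2] = -662.4598 N (compression)
  F[1-2] = +1515.8479 N (tension)
  F[1-3] = -1596.2458 N (compression)
  F[2-3] = +1452.0942 N (tension)
  F[2-4] = +850.8669 N (tension)
  F[3-4] = -1556.8033 N (compression)
  F[3-5] = -0.0000 N (compression)
  F[4-5] = +0.0000 N (tension)
  Rx@0 = +1411.2700 N
  Ry@0 = +1200.6091 N
  Ry@4 = +1303.7109 N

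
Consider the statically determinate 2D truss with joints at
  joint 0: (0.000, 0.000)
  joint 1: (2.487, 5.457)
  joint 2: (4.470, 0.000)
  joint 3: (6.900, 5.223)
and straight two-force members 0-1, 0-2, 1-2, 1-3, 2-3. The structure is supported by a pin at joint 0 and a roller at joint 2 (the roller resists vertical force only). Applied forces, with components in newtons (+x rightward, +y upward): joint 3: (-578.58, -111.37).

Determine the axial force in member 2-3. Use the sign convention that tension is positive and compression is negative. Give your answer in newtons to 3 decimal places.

N=4 nodes, M=5 members, R=3 reactions → 2N=8, M+R=8
member 0 (0-1): L=5.9970, (cx,cy)=(0.4147,0.9100)
member 1 (0-2): L=4.4700, (cx,cy)=(1.0000,0.0000)
member 2 (1-2): L=5.8061, (cx,cy)=(0.3415,-0.9399)
member 3 (1-3): L=4.4192, (cx,cy)=(0.9986,-0.0530)
member 4 (2-3): L=5.7606, (cx,cy)=(0.4218,0.9067)
solve A·x = −loads:
  F[0-1] = -676.4094 N (compression)
  F[0-2] = -298.0681 N (compression)
  F[1-2] = +683.8841 N (tension)
  F[1-3] = -514.8049 N (compression)
  F[2-3] = -152.8986 N (compression)
  Rx@0 = +578.5800 N
  Ry@0 = +615.5021 N
  Ry@2 = -504.1321 N

-152.899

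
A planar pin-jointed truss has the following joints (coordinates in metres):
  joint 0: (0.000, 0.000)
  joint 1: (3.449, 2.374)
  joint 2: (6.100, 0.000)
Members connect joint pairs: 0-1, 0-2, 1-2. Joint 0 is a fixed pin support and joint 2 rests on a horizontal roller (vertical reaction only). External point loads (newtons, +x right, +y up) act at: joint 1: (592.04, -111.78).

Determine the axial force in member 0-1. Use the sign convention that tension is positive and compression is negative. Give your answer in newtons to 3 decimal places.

N=3 nodes, M=3 members, R=3 reactions → 2N=6, M+R=6
member 0 (0-1): L=4.1871, (cx,cy)=(0.8237,0.5670)
member 1 (0-2): L=6.1000, (cx,cy)=(1.0000,0.0000)
member 2 (1-2): L=3.5586, (cx,cy)=(0.7450,-0.6671)
solve A·x = −loads:
  F[0-1] = +320.6996 N (tension)
  F[0-2] = +327.8707 N (tension)
  F[1-2] = -440.1217 N (compression)
  Rx@0 = -592.0400 N
  Ry@0 = -181.8318 N
  Ry@2 = +293.6118 N

320.700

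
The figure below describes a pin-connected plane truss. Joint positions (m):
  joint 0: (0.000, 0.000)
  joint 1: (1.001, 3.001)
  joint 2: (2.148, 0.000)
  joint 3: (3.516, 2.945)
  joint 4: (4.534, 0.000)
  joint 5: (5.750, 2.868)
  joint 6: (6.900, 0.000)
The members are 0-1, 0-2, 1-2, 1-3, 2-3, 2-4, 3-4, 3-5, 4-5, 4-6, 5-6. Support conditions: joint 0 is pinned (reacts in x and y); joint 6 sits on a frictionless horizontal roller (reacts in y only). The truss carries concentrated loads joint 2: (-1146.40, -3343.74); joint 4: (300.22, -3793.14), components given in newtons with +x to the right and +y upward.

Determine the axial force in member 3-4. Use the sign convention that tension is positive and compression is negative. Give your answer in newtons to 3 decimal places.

N=7 nodes, M=11 members, R=3 reactions → 2N=14, M+R=14
member 0 (0-1): L=3.1635, (cx,cy)=(0.3164,0.9486)
member 1 (0-2): L=2.1480, (cx,cy)=(1.0000,0.0000)
member 2 (1-2): L=3.2127, (cx,cy)=(0.3570,-0.9341)
member 3 (1-3): L=2.5156, (cx,cy)=(0.9998,-0.0223)
member 4 (2-3): L=3.2472, (cx,cy)=(0.4213,0.9069)
member 5 (2-4): L=2.3860, (cx,cy)=(1.0000,0.0000)
member 6 (3-4): L=3.1160, (cx,cy)=(0.3267,-0.9451)
member 7 (3-5): L=2.2353, (cx,cy)=(0.9994,-0.0344)
member 8 (4-5): L=3.1151, (cx,cy)=(0.3904,0.9207)
member 9 (4-6): L=2.3660, (cx,cy)=(1.0000,0.0000)
member 10 (5-6): L=3.0900, (cx,cy)=(0.3722,-0.9282)
solve A·x = −loads:
  F[0-1] = -3798.6561 N (compression)
  F[0-2] = +355.7810 N (tension)
  F[1-2] = +3919.7236 N (tension)
  F[1-3] = -2602.0163 N (compression)
  F[2-3] = -350.2640 N (compression)
  F[2-4] = +3049.1519 N (tension)
  F[3-4] = +379.5935 N (tension)
  F[3-5] = -2874.6521 N (compression)
  F[4-5] = +3730.3180 N (tension)
  F[4-6] = +1416.8091 N (tension)
  F[5-6] = -3806.8693 N (compression)
  Rx@0 = +846.1800 N
  Ry@0 = +3603.4814 N
  Ry@6 = +3533.3986 N

379.594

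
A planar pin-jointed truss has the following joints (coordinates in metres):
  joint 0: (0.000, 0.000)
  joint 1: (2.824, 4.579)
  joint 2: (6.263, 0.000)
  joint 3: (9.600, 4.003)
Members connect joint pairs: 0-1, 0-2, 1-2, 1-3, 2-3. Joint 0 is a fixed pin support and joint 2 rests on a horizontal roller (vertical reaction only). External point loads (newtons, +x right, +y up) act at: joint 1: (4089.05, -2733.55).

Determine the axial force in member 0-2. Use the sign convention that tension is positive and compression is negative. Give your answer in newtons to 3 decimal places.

3170.990

N=4 nodes, M=5 members, R=3 reactions → 2N=8, M+R=8
member 0 (0-1): L=5.3798, (cx,cy)=(0.5249,0.8511)
member 1 (0-2): L=6.2630, (cx,cy)=(1.0000,0.0000)
member 2 (1-2): L=5.7266, (cx,cy)=(0.6005,-0.7996)
member 3 (1-3): L=6.8004, (cx,cy)=(0.9964,-0.0847)
member 4 (2-3): L=5.2115, (cx,cy)=(0.6403,0.7681)
solve A·x = −loads:
  F[0-1] = +1748.9296 N (tension)
  F[0-2] = +3170.9899 N (tension)
  F[1-2] = -5280.3125 N (compression)
  F[1-3] = +0.0000 N (tension)
  F[2-3] = -0.0000 N (compression)
  Rx@0 = -4089.0500 N
  Ry@0 = -1488.5968 N
  Ry@2 = +4222.1468 N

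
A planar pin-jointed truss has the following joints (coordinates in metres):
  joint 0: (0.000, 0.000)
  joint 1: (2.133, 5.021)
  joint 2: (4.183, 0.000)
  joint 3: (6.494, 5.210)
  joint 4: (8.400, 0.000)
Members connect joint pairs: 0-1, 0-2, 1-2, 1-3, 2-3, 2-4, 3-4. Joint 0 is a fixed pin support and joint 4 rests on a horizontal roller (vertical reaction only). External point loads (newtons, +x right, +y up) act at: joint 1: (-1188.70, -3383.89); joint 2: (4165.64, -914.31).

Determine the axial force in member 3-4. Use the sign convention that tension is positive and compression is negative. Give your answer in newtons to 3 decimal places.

N=5 nodes, M=7 members, R=3 reactions → 2N=10, M+R=10
member 0 (0-1): L=5.4553, (cx,cy)=(0.3910,0.9204)
member 1 (0-2): L=4.1830, (cx,cy)=(1.0000,0.0000)
member 2 (1-2): L=5.4234, (cx,cy)=(0.3780,-0.9258)
member 3 (1-3): L=4.3651, (cx,cy)=(0.9991,0.0433)
member 4 (2-3): L=5.6995, (cx,cy)=(0.4055,0.9141)
member 5 (2-4): L=4.2170, (cx,cy)=(1.0000,0.0000)
member 6 (3-4): L=5.5477, (cx,cy)=(0.3436,-0.9391)
solve A·x = −loads:
  F[0-1] = -4013.6817 N (compression)
  F[0-2] = +4546.2776 N (tension)
  F[1-2] = +311.7991 N (tension)
  F[1-3] = -498.9636 N (compression)
  F[2-3] = +684.4310 N (tension)
  F[2-4] = +220.9788 N (tension)
  F[3-4] = -643.1917 N (compression)
  Rx@0 = -2976.9400 N
  Ry@0 = +3694.1603 N
  Ry@4 = +604.0397 N

-643.192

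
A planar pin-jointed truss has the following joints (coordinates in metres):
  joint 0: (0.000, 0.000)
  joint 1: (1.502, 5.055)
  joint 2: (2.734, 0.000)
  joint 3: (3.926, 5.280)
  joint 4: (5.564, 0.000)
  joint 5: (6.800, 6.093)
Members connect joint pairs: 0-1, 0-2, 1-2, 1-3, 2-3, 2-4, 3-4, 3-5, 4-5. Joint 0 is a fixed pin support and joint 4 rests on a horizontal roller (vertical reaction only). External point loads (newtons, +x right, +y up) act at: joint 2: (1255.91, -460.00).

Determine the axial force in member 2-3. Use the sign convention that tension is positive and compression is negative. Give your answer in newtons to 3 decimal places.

N=6 nodes, M=9 members, R=3 reactions → 2N=12, M+R=12
member 0 (0-1): L=5.2734, (cx,cy)=(0.2848,0.9586)
member 1 (0-2): L=2.7340, (cx,cy)=(1.0000,0.0000)
member 2 (1-2): L=5.2030, (cx,cy)=(0.2368,-0.9716)
member 3 (1-3): L=2.4344, (cx,cy)=(0.9957,0.0924)
member 4 (2-3): L=5.4129, (cx,cy)=(0.2202,0.9755)
member 5 (2-4): L=2.8300, (cx,cy)=(1.0000,0.0000)
member 6 (3-4): L=5.5282, (cx,cy)=(0.2963,-0.9551)
member 7 (3-5): L=2.9868, (cx,cy)=(0.9622,0.2722)
member 8 (4-5): L=6.2171, (cx,cy)=(0.1988,0.9800)
solve A·x = −loads:
  F[0-1] = -244.0781 N (compression)
  F[0-2] = +1325.4294 N (tension)
  F[1-2] = +228.9947 N (tension)
  F[1-3] = -124.2745 N (compression)
  F[2-3] = +243.4951 N (tension)
  F[2-4] = +70.1212 N (tension)
  F[3-4] = -236.6586 N (compression)
  F[3-5] = +0.0000 N (tension)
  F[4-5] = -0.0000 N (compression)
  Rx@0 = -1255.9100 N
  Ry@0 = +233.9684 N
  Ry@4 = +226.0316 N

243.495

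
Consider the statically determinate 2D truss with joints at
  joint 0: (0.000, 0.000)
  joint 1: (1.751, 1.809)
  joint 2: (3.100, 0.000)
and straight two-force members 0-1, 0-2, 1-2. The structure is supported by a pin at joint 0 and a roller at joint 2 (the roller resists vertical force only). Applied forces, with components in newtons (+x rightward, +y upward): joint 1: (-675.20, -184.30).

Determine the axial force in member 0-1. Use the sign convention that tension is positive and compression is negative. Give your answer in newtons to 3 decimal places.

-659.974

N=3 nodes, M=3 members, R=3 reactions → 2N=6, M+R=6
member 0 (0-1): L=2.5176, (cx,cy)=(0.6955,0.7185)
member 1 (0-2): L=3.1000, (cx,cy)=(1.0000,0.0000)
member 2 (1-2): L=2.2566, (cx,cy)=(0.5978,-0.8016)
solve A·x = −loads:
  F[0-1] = -659.9738 N (compression)
  F[0-2] = -216.1921 N (compression)
  F[1-2] = +361.6463 N (tension)
  Rx@0 = +675.2000 N
  Ry@0 = +474.2121 N
  Ry@2 = -289.9121 N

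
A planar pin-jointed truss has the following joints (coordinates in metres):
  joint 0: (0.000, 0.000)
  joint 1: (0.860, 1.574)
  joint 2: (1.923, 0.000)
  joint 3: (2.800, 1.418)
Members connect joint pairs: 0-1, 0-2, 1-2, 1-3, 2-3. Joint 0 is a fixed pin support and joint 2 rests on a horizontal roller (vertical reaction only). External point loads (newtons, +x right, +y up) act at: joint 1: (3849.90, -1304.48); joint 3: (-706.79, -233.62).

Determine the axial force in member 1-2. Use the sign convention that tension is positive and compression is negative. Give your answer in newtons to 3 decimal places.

N=4 nodes, M=5 members, R=3 reactions → 2N=8, M+R=8
member 0 (0-1): L=1.7936, (cx,cy)=(0.4795,0.8776)
member 1 (0-2): L=1.9230, (cx,cy)=(1.0000,0.0000)
member 2 (1-2): L=1.8993, (cx,cy)=(0.5597,-0.8287)
member 3 (1-3): L=1.9463, (cx,cy)=(0.9968,-0.0802)
member 4 (2-3): L=1.6673, (cx,cy)=(0.5260,0.8505)
solve A·x = −loads:
  F[0-1] = +2296.6824 N (tension)
  F[0-2] = +2041.9036 N (tension)
  F[1-2] = -3954.1610 N (compression)
  F[1-3] = -537.3904 N (compression)
  F[2-3] = -325.3375 N (compression)
  Rx@0 = -3143.1100 N
  Ry@0 = -2015.4638 N
  Ry@2 = +3553.5638 N

-3954.161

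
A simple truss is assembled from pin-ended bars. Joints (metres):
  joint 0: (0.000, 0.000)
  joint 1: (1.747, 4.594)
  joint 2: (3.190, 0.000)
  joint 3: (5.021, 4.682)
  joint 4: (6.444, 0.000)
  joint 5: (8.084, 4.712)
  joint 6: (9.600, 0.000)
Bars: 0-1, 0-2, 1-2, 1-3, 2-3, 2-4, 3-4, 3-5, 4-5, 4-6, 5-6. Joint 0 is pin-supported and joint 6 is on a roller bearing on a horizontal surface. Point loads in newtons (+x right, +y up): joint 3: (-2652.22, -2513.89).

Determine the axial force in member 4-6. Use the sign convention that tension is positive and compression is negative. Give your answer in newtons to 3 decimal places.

6.855

N=7 nodes, M=11 members, R=3 reactions → 2N=14, M+R=14
member 0 (0-1): L=4.9150, (cx,cy)=(0.3554,0.9347)
member 1 (0-2): L=3.1900, (cx,cy)=(1.0000,0.0000)
member 2 (1-2): L=4.8153, (cx,cy)=(0.2997,-0.9540)
member 3 (1-3): L=3.2752, (cx,cy)=(0.9996,0.0269)
member 4 (2-3): L=5.0273, (cx,cy)=(0.3642,0.9313)
member 5 (2-4): L=3.2540, (cx,cy)=(1.0000,0.0000)
member 6 (3-4): L=4.8935, (cx,cy)=(0.2908,-0.9568)
member 7 (3-5): L=3.0631, (cx,cy)=(1.0000,0.0098)
member 8 (4-5): L=4.9892, (cx,cy)=(0.3287,0.9444)
member 9 (4-6): L=3.1560, (cx,cy)=(1.0000,0.0000)
member 10 (5-6): L=4.9499, (cx,cy)=(0.3063,-0.9519)
solve A·x = −loads:
  F[0-1] = -2666.7281 N (compression)
  F[0-2] = -1704.3440 N (compression)
  F[1-2] = +2564.2986 N (tension)
  F[1-3] = -1716.9392 N (compression)
  F[2-3] = -2626.8749 N (compression)
  F[2-4] = +20.8383 N (tension)
  F[3-4] = -22.4160 N (compression)
  F[3-5] = -14.3205 N (compression)
  F[4-5] = +22.7092 N (tension)
  F[4-6] = +6.8552 N (tension)
  F[5-6] = -22.3827 N (compression)
  Rx@0 = +2652.2200 N
  Ry@0 = +2492.5830 N
  Ry@6 = +21.3070 N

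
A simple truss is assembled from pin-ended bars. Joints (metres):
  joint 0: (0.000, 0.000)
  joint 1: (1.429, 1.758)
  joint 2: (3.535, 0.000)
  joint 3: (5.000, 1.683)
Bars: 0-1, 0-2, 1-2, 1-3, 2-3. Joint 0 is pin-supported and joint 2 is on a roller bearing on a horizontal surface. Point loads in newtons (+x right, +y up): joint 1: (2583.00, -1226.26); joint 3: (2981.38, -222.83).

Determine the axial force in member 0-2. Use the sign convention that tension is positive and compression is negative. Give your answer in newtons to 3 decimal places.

3885.202

N=4 nodes, M=5 members, R=3 reactions → 2N=8, M+R=8
member 0 (0-1): L=2.2655, (cx,cy)=(0.6308,0.7760)
member 1 (0-2): L=3.5350, (cx,cy)=(1.0000,0.0000)
member 2 (1-2): L=2.7433, (cx,cy)=(0.7677,-0.6408)
member 3 (1-3): L=3.5718, (cx,cy)=(0.9998,-0.0210)
member 4 (2-3): L=2.2313, (cx,cy)=(0.6566,0.7543)
solve A·x = −loads:
  F[0-1] = +2662.1549 N (tension)
  F[0-2] = +3885.2024 N (tension)
  F[1-2] = -5239.3482 N (compression)
  F[1-3] = +3119.0248 N (tension)
  F[2-3] = -208.5958 N (compression)
  Rx@0 = -5564.3800 N
  Ry@0 = -2065.7762 N
  Ry@2 = +3514.8662 N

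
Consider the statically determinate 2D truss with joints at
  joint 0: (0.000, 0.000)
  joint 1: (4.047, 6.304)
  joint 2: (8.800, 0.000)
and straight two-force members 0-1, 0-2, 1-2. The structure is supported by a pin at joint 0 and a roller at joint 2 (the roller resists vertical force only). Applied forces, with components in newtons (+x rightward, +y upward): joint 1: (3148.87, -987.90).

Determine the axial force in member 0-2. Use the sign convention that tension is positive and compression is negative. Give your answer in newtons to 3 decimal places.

2043.291

N=3 nodes, M=3 members, R=3 reactions → 2N=6, M+R=6
member 0 (0-1): L=7.4912, (cx,cy)=(0.5402,0.8415)
member 1 (0-2): L=8.8000, (cx,cy)=(1.0000,0.0000)
member 2 (1-2): L=7.8950, (cx,cy)=(0.6020,-0.7985)
solve A·x = −loads:
  F[0-1] = +2046.4928 N (tension)
  F[0-2] = +2043.2907 N (tension)
  F[1-2] = -3394.0314 N (compression)
  Rx@0 = -3148.8700 N
  Ry@0 = -1722.1577 N
  Ry@2 = +2710.0577 N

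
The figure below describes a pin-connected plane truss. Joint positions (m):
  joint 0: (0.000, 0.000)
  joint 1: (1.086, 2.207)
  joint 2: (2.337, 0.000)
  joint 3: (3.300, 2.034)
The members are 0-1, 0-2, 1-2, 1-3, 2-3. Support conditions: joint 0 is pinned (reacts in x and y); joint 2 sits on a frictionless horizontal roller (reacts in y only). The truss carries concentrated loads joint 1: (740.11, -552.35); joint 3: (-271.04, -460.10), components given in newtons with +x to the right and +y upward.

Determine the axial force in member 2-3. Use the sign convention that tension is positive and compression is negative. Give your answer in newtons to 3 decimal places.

N=4 nodes, M=5 members, R=3 reactions → 2N=8, M+R=8
member 0 (0-1): L=2.4597, (cx,cy)=(0.4415,0.8973)
member 1 (0-2): L=2.3370, (cx,cy)=(1.0000,0.0000)
member 2 (1-2): L=2.5369, (cx,cy)=(0.4931,-0.8700)
member 3 (1-3): L=2.2207, (cx,cy)=(0.9970,-0.0779)
member 4 (2-3): L=2.2504, (cx,cy)=(0.4279,0.9038)
solve A·x = −loads:
  F[0-1] = +397.8349 N (tension)
  F[0-2] = +293.4208 N (tension)
  F[1-2] = -1040.6226 N (compression)
  F[1-3] = -51.4633 N (compression)
  F[2-3] = -513.4977 N (compression)
  Rx@0 = -469.0700 N
  Ry@0 = -356.9593 N
  Ry@2 = +1369.4093 N

-513.498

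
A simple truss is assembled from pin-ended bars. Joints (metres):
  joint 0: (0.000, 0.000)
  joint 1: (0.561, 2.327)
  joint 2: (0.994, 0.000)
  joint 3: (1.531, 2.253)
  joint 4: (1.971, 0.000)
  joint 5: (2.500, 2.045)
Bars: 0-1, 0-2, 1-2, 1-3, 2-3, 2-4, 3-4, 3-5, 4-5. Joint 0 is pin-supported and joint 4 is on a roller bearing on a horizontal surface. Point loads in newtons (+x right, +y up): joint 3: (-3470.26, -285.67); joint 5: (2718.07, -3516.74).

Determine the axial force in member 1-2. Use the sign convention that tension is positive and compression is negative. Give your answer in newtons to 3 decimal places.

N=6 nodes, M=9 members, R=3 reactions → 2N=12, M+R=12
member 0 (0-1): L=2.3937, (cx,cy)=(0.2344,0.9721)
member 1 (0-2): L=0.9940, (cx,cy)=(1.0000,0.0000)
member 2 (1-2): L=2.3669, (cx,cy)=(0.1829,-0.9831)
member 3 (1-3): L=0.9728, (cx,cy)=(0.9971,-0.0761)
member 4 (2-3): L=2.3161, (cx,cy)=(0.2319,0.9728)
member 5 (2-4): L=0.9770, (cx,cy)=(1.0000,0.0000)
member 6 (3-4): L=2.2956, (cx,cy)=(0.1917,-0.9815)
member 7 (3-5): L=0.9911, (cx,cy)=(0.9777,-0.2099)
member 8 (4-5): L=2.1123, (cx,cy)=(0.2504,0.9681)
solve A·x = −loads:
  F[0-1] = -274.1929 N (compression)
  F[0-2] = -687.9279 N (compression)
  F[1-2] = +280.0942 N (tension)
  F[1-3] = -115.8372 N (compression)
  F[2-3] = -283.0813 N (compression)
  F[2-4] = -571.0549 N (compression)
  F[3-4] = -771.1658 N (compression)
  F[3-5] = +3515.2267 N (tension)
  F[4-5] = -2870.4594 N (compression)
  Rx@0 = +752.1900 N
  Ry@0 = +266.5560 N
  Ry@4 = +3535.8540 N

280.094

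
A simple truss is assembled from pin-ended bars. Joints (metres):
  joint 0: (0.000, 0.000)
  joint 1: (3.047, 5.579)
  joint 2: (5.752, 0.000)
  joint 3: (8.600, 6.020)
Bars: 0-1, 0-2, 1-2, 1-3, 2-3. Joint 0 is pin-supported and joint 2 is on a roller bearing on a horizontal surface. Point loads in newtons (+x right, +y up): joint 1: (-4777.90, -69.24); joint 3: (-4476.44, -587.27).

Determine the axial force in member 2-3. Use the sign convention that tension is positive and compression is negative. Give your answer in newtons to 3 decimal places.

-266.404

N=4 nodes, M=5 members, R=3 reactions → 2N=8, M+R=8
member 0 (0-1): L=6.3568, (cx,cy)=(0.4793,0.8776)
member 1 (0-2): L=5.7520, (cx,cy)=(1.0000,0.0000)
member 2 (1-2): L=6.2002, (cx,cy)=(0.4363,-0.8998)
member 3 (1-3): L=5.5705, (cx,cy)=(0.9969,0.0792)
member 4 (2-3): L=6.6597, (cx,cy)=(0.4276,0.9039)
solve A·x = −loads:
  F[0-1] = -10324.3049 N (compression)
  F[0-2] = -4305.6322 N (compression)
  F[1-2] = +9607.8890 N (tension)
  F[1-3] = -4376.2488 N (compression)
  F[2-3] = -266.4036 N (compression)
  Rx@0 = +9254.3400 N
  Ry@0 = +9060.9913 N
  Ry@2 = -8404.4813 N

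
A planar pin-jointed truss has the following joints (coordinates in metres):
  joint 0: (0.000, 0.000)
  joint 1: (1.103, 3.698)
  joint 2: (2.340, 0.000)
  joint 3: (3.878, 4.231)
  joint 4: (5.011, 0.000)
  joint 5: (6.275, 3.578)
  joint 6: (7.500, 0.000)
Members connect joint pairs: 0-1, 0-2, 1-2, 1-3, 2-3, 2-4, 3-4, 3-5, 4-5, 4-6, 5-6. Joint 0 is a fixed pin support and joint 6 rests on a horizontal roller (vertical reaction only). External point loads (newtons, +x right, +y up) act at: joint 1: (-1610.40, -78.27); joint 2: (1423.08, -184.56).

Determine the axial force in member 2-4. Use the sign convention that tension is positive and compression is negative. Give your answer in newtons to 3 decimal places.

-620.595

N=7 nodes, M=11 members, R=3 reactions → 2N=14, M+R=14
member 0 (0-1): L=3.8590, (cx,cy)=(0.2858,0.9583)
member 1 (0-2): L=2.3400, (cx,cy)=(1.0000,0.0000)
member 2 (1-2): L=3.8994, (cx,cy)=(0.3172,-0.9483)
member 3 (1-3): L=2.8257, (cx,cy)=(0.9820,0.1886)
member 4 (2-3): L=4.5019, (cx,cy)=(0.3416,0.9398)
member 5 (2-4): L=2.6710, (cx,cy)=(1.0000,0.0000)
member 6 (3-4): L=4.3801, (cx,cy)=(0.2587,-0.9660)
member 7 (3-5): L=2.4844, (cx,cy)=(0.9648,-0.2628)
member 8 (4-5): L=3.7947, (cx,cy)=(0.3331,0.9429)
member 9 (4-6): L=2.4890, (cx,cy)=(1.0000,0.0000)
member 10 (5-6): L=3.7819, (cx,cy)=(0.3239,-0.9461)
solve A·x = −loads:
  F[0-1] = -1030.7732 N (compression)
  F[0-2] = +107.3018 N (tension)
  F[1-2] = +1151.5389 N (tension)
  F[1-3] = +967.8517 N (tension)
  F[2-3] = -965.5991 N (compression)
  F[2-4] = -620.5947 N (compression)
  F[3-4] = +620.7459 N (tension)
  F[3-5] = +476.7903 N (tension)
  F[4-5] = -635.9354 N (compression)
  F[4-6] = -248.1981 N (compression)
  F[5-6] = +766.2517 N (tension)
  Rx@0 = +187.3200 N
  Ry@0 = +987.7709 N
  Ry@6 = -724.9409 N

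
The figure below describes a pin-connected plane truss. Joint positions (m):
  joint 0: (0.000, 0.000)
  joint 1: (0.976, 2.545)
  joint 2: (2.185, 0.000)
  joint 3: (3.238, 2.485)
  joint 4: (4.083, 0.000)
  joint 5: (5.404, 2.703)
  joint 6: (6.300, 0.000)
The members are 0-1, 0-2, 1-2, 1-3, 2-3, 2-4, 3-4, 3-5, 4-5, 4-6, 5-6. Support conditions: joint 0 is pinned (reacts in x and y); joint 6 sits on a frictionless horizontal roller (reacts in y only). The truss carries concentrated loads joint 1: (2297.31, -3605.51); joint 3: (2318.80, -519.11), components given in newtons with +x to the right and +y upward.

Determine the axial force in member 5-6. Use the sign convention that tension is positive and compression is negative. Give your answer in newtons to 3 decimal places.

N=7 nodes, M=11 members, R=3 reactions → 2N=14, M+R=14
member 0 (0-1): L=2.7257, (cx,cy)=(0.3581,0.9337)
member 1 (0-2): L=2.1850, (cx,cy)=(1.0000,0.0000)
member 2 (1-2): L=2.8176, (cx,cy)=(0.4291,-0.9033)
member 3 (1-3): L=2.2628, (cx,cy)=(0.9996,-0.0265)
member 4 (2-3): L=2.6989, (cx,cy)=(0.3902,0.9207)
member 5 (2-4): L=1.8980, (cx,cy)=(1.0000,0.0000)
member 6 (3-4): L=2.6247, (cx,cy)=(0.3219,-0.9468)
member 7 (3-5): L=2.1769, (cx,cy)=(0.9950,0.1001)
member 8 (4-5): L=3.0085, (cx,cy)=(0.4391,0.8984)
member 9 (4-6): L=2.2170, (cx,cy)=(1.0000,0.0000)
member 10 (5-6): L=2.8476, (cx,cy)=(0.3146,-0.9492)
solve A·x = −loads:
  F[0-1] = -1560.0040 N (compression)
  F[0-2] = +5174.6995 N (tension)
  F[1-2] = -2324.5192 N (compression)
  F[1-3] = -1859.1183 N (compression)
  F[2-3] = +2280.3717 N (tension)
  F[2-4] = +3287.5555 N (tension)
  F[3-4] = -3062.7514 N (compression)
  F[3-5] = -2313.1704 N (compression)
  F[4-5] = +3227.4565 N (tension)
  F[4-6] = +884.4153 N (tension)
  F[5-6] = -2810.8170 N (compression)
  Rx@0 = -4616.1100 N
  Ry@0 = +1456.5680 N
  Ry@6 = +2668.0520 N

-2810.817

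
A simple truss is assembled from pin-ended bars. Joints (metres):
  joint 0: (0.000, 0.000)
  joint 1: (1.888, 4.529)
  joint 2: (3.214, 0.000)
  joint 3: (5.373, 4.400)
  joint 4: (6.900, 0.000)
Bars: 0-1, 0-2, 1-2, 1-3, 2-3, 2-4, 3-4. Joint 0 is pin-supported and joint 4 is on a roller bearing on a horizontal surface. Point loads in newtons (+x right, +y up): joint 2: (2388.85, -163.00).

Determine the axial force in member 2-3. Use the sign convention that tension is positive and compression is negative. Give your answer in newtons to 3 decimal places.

81.997

N=5 nodes, M=7 members, R=3 reactions → 2N=10, M+R=10
member 0 (0-1): L=4.9068, (cx,cy)=(0.3848,0.9230)
member 1 (0-2): L=3.2140, (cx,cy)=(1.0000,0.0000)
member 2 (1-2): L=4.7191, (cx,cy)=(0.2810,-0.9597)
member 3 (1-3): L=3.4874, (cx,cy)=(0.9993,-0.0370)
member 4 (2-3): L=4.9012, (cx,cy)=(0.4405,0.8977)
member 5 (2-4): L=3.6860, (cx,cy)=(1.0000,0.0000)
member 6 (3-4): L=4.6574, (cx,cy)=(0.3279,-0.9447)
solve A·x = −loads:
  F[0-1] = -94.3381 N (compression)
  F[0-2] = +2425.1489 N (tension)
  F[1-2] = +93.1398 N (tension)
  F[1-3] = -62.5125 N (compression)
  F[2-3] = +81.9969 N (tension)
  F[2-4] = +26.3494 N (tension)
  F[3-4] = -80.3672 N (compression)
  Rx@0 = -2388.8500 N
  Ry@0 = +87.0751 N
  Ry@4 = +75.9249 N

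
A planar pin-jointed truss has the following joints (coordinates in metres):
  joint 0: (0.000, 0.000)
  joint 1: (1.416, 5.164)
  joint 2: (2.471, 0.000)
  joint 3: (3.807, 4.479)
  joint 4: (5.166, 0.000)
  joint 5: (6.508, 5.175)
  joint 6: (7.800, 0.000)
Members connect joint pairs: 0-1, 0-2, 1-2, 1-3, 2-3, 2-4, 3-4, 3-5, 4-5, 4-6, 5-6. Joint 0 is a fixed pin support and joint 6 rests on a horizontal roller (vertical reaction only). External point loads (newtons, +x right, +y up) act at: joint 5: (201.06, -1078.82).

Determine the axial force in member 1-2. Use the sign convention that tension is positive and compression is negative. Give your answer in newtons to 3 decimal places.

52.970

N=7 nodes, M=11 members, R=3 reactions → 2N=14, M+R=14
member 0 (0-1): L=5.3546, (cx,cy)=(0.2644,0.9644)
member 1 (0-2): L=2.4710, (cx,cy)=(1.0000,0.0000)
member 2 (1-2): L=5.2707, (cx,cy)=(0.2002,-0.9798)
member 3 (1-3): L=2.4872, (cx,cy)=(0.9613,-0.2754)
member 4 (2-3): L=4.6740, (cx,cy)=(0.2858,0.9583)
member 5 (2-4): L=2.6950, (cx,cy)=(1.0000,0.0000)
member 6 (3-4): L=4.6806, (cx,cy)=(0.2903,-0.9569)
member 7 (3-5): L=2.7892, (cx,cy)=(0.9684,0.2495)
member 8 (4-5): L=5.3462, (cx,cy)=(0.2510,0.9680)
member 9 (4-6): L=2.6340, (cx,cy)=(1.0000,0.0000)
member 10 (5-6): L=5.3338, (cx,cy)=(0.2422,-0.9702)
solve A·x = −loads:
  F[0-1] = -46.9735 N (compression)
  F[0-2] = +213.4819 N (tension)
  F[1-2] = +52.9696 N (tension)
  F[1-3] = -23.9508 N (compression)
  F[2-3] = -54.1571 N (compression)
  F[2-4] = +239.5646 N (tension)
  F[3-4] = +34.2910 N (tension)
  F[3-5] = -50.0438 N (compression)
  F[4-5] = -33.8992 N (compression)
  F[4-6] = +258.0302 N (tension)
  F[5-6] = -1065.2420 N (compression)
  Rx@0 = -201.0600 N
  Ry@0 = +45.3013 N
  Ry@6 = +1033.5187 N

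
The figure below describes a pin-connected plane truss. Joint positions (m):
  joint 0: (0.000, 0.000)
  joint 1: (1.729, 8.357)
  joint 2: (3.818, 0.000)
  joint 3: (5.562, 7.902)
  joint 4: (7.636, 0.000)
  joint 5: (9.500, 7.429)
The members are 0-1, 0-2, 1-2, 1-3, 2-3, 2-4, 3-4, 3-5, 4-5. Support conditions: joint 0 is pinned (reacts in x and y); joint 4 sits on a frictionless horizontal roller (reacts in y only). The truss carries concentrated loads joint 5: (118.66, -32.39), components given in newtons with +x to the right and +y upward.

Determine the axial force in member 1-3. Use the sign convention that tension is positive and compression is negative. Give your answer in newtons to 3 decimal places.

58.485

N=6 nodes, M=9 members, R=3 reactions → 2N=12, M+R=12
member 0 (0-1): L=8.5340, (cx,cy)=(0.2026,0.9793)
member 1 (0-2): L=3.8180, (cx,cy)=(1.0000,0.0000)
member 2 (1-2): L=8.6141, (cx,cy)=(0.2425,-0.9701)
member 3 (1-3): L=3.8599, (cx,cy)=(0.9930,-0.1179)
member 4 (2-3): L=8.0922, (cx,cy)=(0.2155,0.9765)
member 5 (2-4): L=3.8180, (cx,cy)=(1.0000,0.0000)
member 6 (3-4): L=8.1696, (cx,cy)=(0.2539,-0.9672)
member 7 (3-5): L=3.9663, (cx,cy)=(0.9929,-0.1193)
member 8 (4-5): L=7.6593, (cx,cy)=(0.2434,0.9699)
solve A·x = −loads:
  F[0-1] = +125.9622 N (tension)
  F[0-2] = +93.1398 N (tension)
  F[1-2] = -134.2516 N (compression)
  F[1-3] = +58.4850 N (tension)
  F[2-3] = +133.3784 N (tension)
  F[2-4] = +31.8374 N (tension)
  F[3-4] = -142.8116 N (compression)
  F[3-5] = +123.9624 N (tension)
  F[4-5] = -18.1527 N (compression)
  Rx@0 = -118.6600 N
  Ry@0 = -123.3499 N
  Ry@4 = +155.7399 N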